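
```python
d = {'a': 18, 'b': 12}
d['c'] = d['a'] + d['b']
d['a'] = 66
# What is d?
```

After line 1: d = {'a': 18, 'b': 12}
After line 2 (d['c'] = 18 + 12): d = {'a': 18, 'b': 12, 'c': 30}
After line 3: d = {'a': 66, 'b': 12, 'c': 30}

{'a': 66, 'b': 12, 'c': 30}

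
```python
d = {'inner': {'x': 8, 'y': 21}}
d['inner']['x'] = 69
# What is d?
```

After line 1: d = {'inner': {'x': 8, 'y': 21}}
After line 2 (inner x overwritten): d = {'inner': {'x': 69, 'y': 21}}

{'inner': {'x': 69, 'y': 21}}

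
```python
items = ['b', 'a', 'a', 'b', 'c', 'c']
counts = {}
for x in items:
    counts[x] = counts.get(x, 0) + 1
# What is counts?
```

Initial: counts = {}, items = ['b', 'a', 'a', 'b', 'c', 'c']
See 'b': counts = {'b': 1}
See 'a': counts = {'b': 1, 'a': 1}
See 'a': counts = {'b': 1, 'a': 2}
See 'b': counts = {'b': 2, 'a': 2}
See 'c': counts = {'b': 2, 'a': 2, 'c': 1}
See 'c': counts = {'b': 2, 'a': 2, 'c': 2}

{'b': 2, 'a': 2, 'c': 2}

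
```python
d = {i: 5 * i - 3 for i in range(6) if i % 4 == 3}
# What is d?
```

{3: 12}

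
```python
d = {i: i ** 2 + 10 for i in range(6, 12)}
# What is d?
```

{6: 46, 7: 59, 8: 74, 9: 91, 10: 110, 11: 131}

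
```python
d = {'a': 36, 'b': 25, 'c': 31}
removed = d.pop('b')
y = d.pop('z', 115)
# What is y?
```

After line 1: d = {'a': 36, 'b': 25, 'c': 31}
After line 2 (pop 'b' returns 25): d = {'a': 36, 'c': 31}, removed = 25
After line 3 (pop 'z' missing, returns default 115): d = {'a': 36, 'c': 31}, y = 115

115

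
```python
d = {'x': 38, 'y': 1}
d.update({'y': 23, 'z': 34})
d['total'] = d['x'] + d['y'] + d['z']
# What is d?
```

After line 1: d = {'x': 38, 'y': 1}
After line 2 (y overwritten, z added): d = {'x': 38, 'y': 23, 'z': 34}
After line 3 (total = 38 + 23 + 34 = 95): d = {'x': 38, 'y': 23, 'z': 34, 'total': 95}

{'x': 38, 'y': 23, 'z': 34, 'total': 95}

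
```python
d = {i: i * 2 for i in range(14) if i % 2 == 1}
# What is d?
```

{1: 2, 3: 6, 5: 10, 7: 14, 9: 18, 11: 22, 13: 26}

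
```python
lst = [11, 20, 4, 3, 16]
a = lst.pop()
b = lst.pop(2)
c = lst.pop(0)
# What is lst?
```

After line 1: lst = [11, 20, 4, 3, 16]
After line 2 (pop() -> a = 16): lst = [11, 20, 4, 3]
After line 3 (pop(2) -> b = 4): lst = [11, 20, 3]
After line 4 (pop(0) -> c = 11): lst = [20, 3]

[20, 3]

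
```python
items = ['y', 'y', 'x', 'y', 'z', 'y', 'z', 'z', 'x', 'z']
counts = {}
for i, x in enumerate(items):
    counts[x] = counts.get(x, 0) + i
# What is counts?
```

Initial: counts = {}, items = ['y', 'y', 'x', 'y', 'z', 'y', 'z', 'z', 'x', 'z']
i=0, x='y': counts = {'y': 0}
i=1, x='y': counts = {'y': 1}
i=2, x='x': counts = {'y': 1, 'x': 2}
i=3, x='y': counts = {'y': 4, 'x': 2}
i=4, x='z': counts = {'y': 4, 'x': 2, 'z': 4}
i=5, x='y': counts = {'y': 9, 'x': 2, 'z': 4}
i=6, x='z': counts = {'y': 9, 'x': 2, 'z': 10}
i=7, x='z': counts = {'y': 9, 'x': 2, 'z': 17}
i=8, x='x': counts = {'y': 9, 'x': 10, 'z': 17}
i=9, x='z': counts = {'y': 9, 'x': 10, 'z': 26}

{'y': 9, 'x': 10, 'z': 26}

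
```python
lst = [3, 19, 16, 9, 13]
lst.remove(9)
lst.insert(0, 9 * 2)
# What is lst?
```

After line 1: lst = [3, 19, 16, 9, 13]
After line 2 (remove first 9): lst = [3, 19, 16, 13]
After line 3 (insert 18 at index 0): lst = [18, 3, 19, 16, 13]

[18, 3, 19, 16, 13]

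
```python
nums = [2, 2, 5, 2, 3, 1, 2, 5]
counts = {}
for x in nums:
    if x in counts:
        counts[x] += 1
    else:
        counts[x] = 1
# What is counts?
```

Initial: counts = {}, nums = [2, 2, 5, 2, 3, 1, 2, 5]
See 2: counts = {2: 1}
See 2: counts = {2: 2}
See 5: counts = {2: 2, 5: 1}
See 2: counts = {2: 3, 5: 1}
See 3: counts = {2: 3, 5: 1, 3: 1}
See 1: counts = {2: 3, 5: 1, 3: 1, 1: 1}
See 2: counts = {2: 4, 5: 1, 3: 1, 1: 1}
See 5: counts = {2: 4, 5: 2, 3: 1, 1: 1}

{2: 4, 5: 2, 3: 1, 1: 1}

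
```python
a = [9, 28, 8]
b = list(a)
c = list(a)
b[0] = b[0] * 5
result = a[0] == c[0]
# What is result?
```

After line 1: a = [9, 28, 8]
After line 2 (b = list(a), copy): a = [9, 28, 8], b = [9, 28, 8]
After line 3 (c = list(a) is a copy, new object): c = [9, 28, 8]
After line 4 (b[0] = 9 * 5 = 45; only b mutates (copy)): a = [9, 28, 8], b = [45, 28, 8], c = [9, 28, 8]
After line 5 (a[0] = 9, c[0] = 9; result = True)

True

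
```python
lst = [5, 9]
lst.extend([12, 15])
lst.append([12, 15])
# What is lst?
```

After line 1: lst = [5, 9]
After line 2 (extend unpacks [12, 15]): lst = [5, 9, 12, 15]
After line 3 (append adds [12, 15] as single element): lst = [5, 9, 12, 15, [12, 15]]

[5, 9, 12, 15, [12, 15]]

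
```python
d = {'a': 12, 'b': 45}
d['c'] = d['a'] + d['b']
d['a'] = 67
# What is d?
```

After line 1: d = {'a': 12, 'b': 45}
After line 2 (d['c'] = 12 + 45): d = {'a': 12, 'b': 45, 'c': 57}
After line 3: d = {'a': 67, 'b': 45, 'c': 57}

{'a': 67, 'b': 45, 'c': 57}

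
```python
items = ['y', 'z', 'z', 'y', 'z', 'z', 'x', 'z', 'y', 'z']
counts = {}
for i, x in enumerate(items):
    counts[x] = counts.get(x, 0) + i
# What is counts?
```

Initial: counts = {}, items = ['y', 'z', 'z', 'y', 'z', 'z', 'x', 'z', 'y', 'z']
i=0, x='y': counts = {'y': 0}
i=1, x='z': counts = {'y': 0, 'z': 1}
i=2, x='z': counts = {'y': 0, 'z': 3}
i=3, x='y': counts = {'y': 3, 'z': 3}
i=4, x='z': counts = {'y': 3, 'z': 7}
i=5, x='z': counts = {'y': 3, 'z': 12}
i=6, x='x': counts = {'y': 3, 'z': 12, 'x': 6}
i=7, x='z': counts = {'y': 3, 'z': 19, 'x': 6}
i=8, x='y': counts = {'y': 11, 'z': 19, 'x': 6}
i=9, x='z': counts = {'y': 11, 'z': 28, 'x': 6}

{'y': 11, 'z': 28, 'x': 6}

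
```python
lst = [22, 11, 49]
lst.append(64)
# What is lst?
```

[22, 11, 49, 64]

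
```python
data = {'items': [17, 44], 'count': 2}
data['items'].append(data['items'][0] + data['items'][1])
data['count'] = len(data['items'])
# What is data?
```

After line 1: data = {'items': [17, 44], 'count': 2}
After line 2 (append 17 + 44 = 61): data = {'items': [17, 44, 61], 'count': 2}
After line 3 (count = len(items) = 3): data = {'items': [17, 44, 61], 'count': 3}

{'items': [17, 44, 61], 'count': 3}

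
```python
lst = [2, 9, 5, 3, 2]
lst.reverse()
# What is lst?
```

[2, 3, 5, 9, 2]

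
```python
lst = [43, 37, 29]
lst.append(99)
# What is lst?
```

[43, 37, 29, 99]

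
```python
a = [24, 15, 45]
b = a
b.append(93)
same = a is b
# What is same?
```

After line 1: a = [24, 15, 45]
After line 2 (b = a is an alias, same object): a = [24, 15, 45], b = [24, 15, 45]
After line 3 (b.append mutates the shared list): a = [24, 15, 45, 93], b = [24, 15, 45, 93]
After line 4 (same = a is b; same object -> True): same = True

True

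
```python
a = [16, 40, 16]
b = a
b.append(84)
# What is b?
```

After line 1: a = [16, 40, 16]
After line 2 (b = a is an alias, same object): a = [16, 40, 16], b = [16, 40, 16]
After line 3 (b.append mutates the shared list): a = [16, 40, 16, 84], b = [16, 40, 16, 84]

[16, 40, 16, 84]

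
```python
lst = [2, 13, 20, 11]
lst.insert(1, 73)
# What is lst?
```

[2, 73, 13, 20, 11]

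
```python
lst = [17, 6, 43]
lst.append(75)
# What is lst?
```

[17, 6, 43, 75]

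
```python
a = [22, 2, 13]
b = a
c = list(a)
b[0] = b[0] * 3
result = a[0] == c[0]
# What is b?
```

After line 1: a = [22, 2, 13]
After line 2 (b = a, alias): a = [22, 2, 13], b = [22, 2, 13]
After line 3 (c = list(a) is a copy, new object): c = [22, 2, 13]
After line 4 (b[0] = 22 * 3 = 66; mutates shared a/b): a = b = [66, 2, 13], c = [22, 2, 13]
After line 5 (a[0] = 66, c[0] = 22; result = False)

[66, 2, 13]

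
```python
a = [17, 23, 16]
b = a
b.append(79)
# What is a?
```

After line 1: a = [17, 23, 16]
After line 2 (b = a is an alias, same object): a = [17, 23, 16], b = [17, 23, 16]
After line 3 (b.append mutates the shared list): a = [17, 23, 16, 79], b = [17, 23, 16, 79]

[17, 23, 16, 79]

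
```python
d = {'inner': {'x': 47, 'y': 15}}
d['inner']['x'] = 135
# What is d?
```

After line 1: d = {'inner': {'x': 47, 'y': 15}}
After line 2 (inner x overwritten): d = {'inner': {'x': 135, 'y': 15}}

{'inner': {'x': 135, 'y': 15}}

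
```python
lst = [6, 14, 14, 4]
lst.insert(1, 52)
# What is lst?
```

[6, 52, 14, 14, 4]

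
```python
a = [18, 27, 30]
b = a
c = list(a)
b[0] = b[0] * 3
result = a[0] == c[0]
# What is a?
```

After line 1: a = [18, 27, 30]
After line 2 (b = a, alias): a = [18, 27, 30], b = [18, 27, 30]
After line 3 (c = list(a) is a copy, new object): c = [18, 27, 30]
After line 4 (b[0] = 18 * 3 = 54; mutates shared a/b): a = b = [54, 27, 30], c = [18, 27, 30]
After line 5 (a[0] = 54, c[0] = 18; result = False)

[54, 27, 30]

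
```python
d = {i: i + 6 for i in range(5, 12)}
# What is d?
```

{5: 11, 6: 12, 7: 13, 8: 14, 9: 15, 10: 16, 11: 17}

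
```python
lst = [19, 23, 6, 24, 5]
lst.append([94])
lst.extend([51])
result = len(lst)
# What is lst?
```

After line 1: lst = [19, 23, 6, 24, 5]
After line 2 (append adds [94] as single element): lst = [19, 23, 6, 24, 5, [94]]
After line 3 (extend unpacks [51], adds 51): lst = [19, 23, 6, 24, 5, [94], 51]
After line 4: result = len(lst) = 7

[19, 23, 6, 24, 5, [94], 51]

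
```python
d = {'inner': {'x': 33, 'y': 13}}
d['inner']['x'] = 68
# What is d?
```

After line 1: d = {'inner': {'x': 33, 'y': 13}}
After line 2 (inner x overwritten): d = {'inner': {'x': 68, 'y': 13}}

{'inner': {'x': 68, 'y': 13}}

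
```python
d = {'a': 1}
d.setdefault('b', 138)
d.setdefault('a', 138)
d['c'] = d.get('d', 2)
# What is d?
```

After line 1: d = {'a': 1}
After line 2 (setdefault adds 'b'=138): d = {'a': 1, 'b': 138}
After line 3 (setdefault 'a' no-op, already exists): d = {'a': 1, 'b': 138}
After line 4 (get('d', 2) returns default since 'd' not in d): d = {'a': 1, 'b': 138, 'c': 2}

{'a': 1, 'b': 138, 'c': 2}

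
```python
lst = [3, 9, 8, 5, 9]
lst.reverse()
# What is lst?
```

[9, 5, 8, 9, 3]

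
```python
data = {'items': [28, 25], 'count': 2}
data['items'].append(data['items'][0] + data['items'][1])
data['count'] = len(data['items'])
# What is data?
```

After line 1: data = {'items': [28, 25], 'count': 2}
After line 2 (append 28 + 25 = 53): data = {'items': [28, 25, 53], 'count': 2}
After line 3 (count = len(items) = 3): data = {'items': [28, 25, 53], 'count': 3}

{'items': [28, 25, 53], 'count': 3}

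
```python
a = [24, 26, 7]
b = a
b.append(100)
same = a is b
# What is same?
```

After line 1: a = [24, 26, 7]
After line 2 (b = a is an alias, same object): a = [24, 26, 7], b = [24, 26, 7]
After line 3 (b.append mutates the shared list): a = [24, 26, 7, 100], b = [24, 26, 7, 100]
After line 4 (same = a is b; same object -> True): same = True

True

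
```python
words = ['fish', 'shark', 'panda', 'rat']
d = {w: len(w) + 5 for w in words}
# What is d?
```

{'fish': 9, 'shark': 10, 'panda': 10, 'rat': 8}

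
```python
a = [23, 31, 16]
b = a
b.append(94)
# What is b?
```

After line 1: a = [23, 31, 16]
After line 2 (b = a is an alias, same object): a = [23, 31, 16], b = [23, 31, 16]
After line 3 (b.append mutates the shared list): a = [23, 31, 16, 94], b = [23, 31, 16, 94]

[23, 31, 16, 94]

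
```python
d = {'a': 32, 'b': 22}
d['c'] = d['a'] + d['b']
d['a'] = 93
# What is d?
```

After line 1: d = {'a': 32, 'b': 22}
After line 2 (d['c'] = 32 + 22): d = {'a': 32, 'b': 22, 'c': 54}
After line 3: d = {'a': 93, 'b': 22, 'c': 54}

{'a': 93, 'b': 22, 'c': 54}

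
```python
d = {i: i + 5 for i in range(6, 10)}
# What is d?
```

{6: 11, 7: 12, 8: 13, 9: 14}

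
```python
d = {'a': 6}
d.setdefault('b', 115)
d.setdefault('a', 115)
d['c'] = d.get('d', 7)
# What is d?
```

After line 1: d = {'a': 6}
After line 2 (setdefault adds 'b'=115): d = {'a': 6, 'b': 115}
After line 3 (setdefault 'a' no-op, already exists): d = {'a': 6, 'b': 115}
After line 4 (get('d', 7) returns default since 'd' not in d): d = {'a': 6, 'b': 115, 'c': 7}

{'a': 6, 'b': 115, 'c': 7}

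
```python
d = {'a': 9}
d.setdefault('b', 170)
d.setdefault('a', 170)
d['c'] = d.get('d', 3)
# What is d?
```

After line 1: d = {'a': 9}
After line 2 (setdefault adds 'b'=170): d = {'a': 9, 'b': 170}
After line 3 (setdefault 'a' no-op, already exists): d = {'a': 9, 'b': 170}
After line 4 (get('d', 3) returns default since 'd' not in d): d = {'a': 9, 'b': 170, 'c': 3}

{'a': 9, 'b': 170, 'c': 3}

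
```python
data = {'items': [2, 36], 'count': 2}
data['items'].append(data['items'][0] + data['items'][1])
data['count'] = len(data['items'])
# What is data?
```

After line 1: data = {'items': [2, 36], 'count': 2}
After line 2 (append 2 + 36 = 38): data = {'items': [2, 36, 38], 'count': 2}
After line 3 (count = len(items) = 3): data = {'items': [2, 36, 38], 'count': 3}

{'items': [2, 36, 38], 'count': 3}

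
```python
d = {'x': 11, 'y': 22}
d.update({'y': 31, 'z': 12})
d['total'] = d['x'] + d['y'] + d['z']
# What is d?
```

After line 1: d = {'x': 11, 'y': 22}
After line 2 (y overwritten, z added): d = {'x': 11, 'y': 31, 'z': 12}
After line 3 (total = 11 + 31 + 12 = 54): d = {'x': 11, 'y': 31, 'z': 12, 'total': 54}

{'x': 11, 'y': 31, 'z': 12, 'total': 54}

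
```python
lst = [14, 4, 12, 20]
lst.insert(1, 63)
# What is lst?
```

[14, 63, 4, 12, 20]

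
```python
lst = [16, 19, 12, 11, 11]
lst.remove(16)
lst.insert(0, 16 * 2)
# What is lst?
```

After line 1: lst = [16, 19, 12, 11, 11]
After line 2 (remove first 16): lst = [19, 12, 11, 11]
After line 3 (insert 32 at index 0): lst = [32, 19, 12, 11, 11]

[32, 19, 12, 11, 11]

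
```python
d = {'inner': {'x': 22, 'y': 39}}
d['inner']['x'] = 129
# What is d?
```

After line 1: d = {'inner': {'x': 22, 'y': 39}}
After line 2 (inner x overwritten): d = {'inner': {'x': 129, 'y': 39}}

{'inner': {'x': 129, 'y': 39}}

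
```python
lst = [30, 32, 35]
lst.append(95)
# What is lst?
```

[30, 32, 35, 95]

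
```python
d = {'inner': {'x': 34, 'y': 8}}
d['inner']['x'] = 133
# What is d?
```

After line 1: d = {'inner': {'x': 34, 'y': 8}}
After line 2 (inner x overwritten): d = {'inner': {'x': 133, 'y': 8}}

{'inner': {'x': 133, 'y': 8}}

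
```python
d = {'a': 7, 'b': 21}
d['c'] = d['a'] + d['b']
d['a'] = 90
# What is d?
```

After line 1: d = {'a': 7, 'b': 21}
After line 2 (d['c'] = 7 + 21): d = {'a': 7, 'b': 21, 'c': 28}
After line 3: d = {'a': 90, 'b': 21, 'c': 28}

{'a': 90, 'b': 21, 'c': 28}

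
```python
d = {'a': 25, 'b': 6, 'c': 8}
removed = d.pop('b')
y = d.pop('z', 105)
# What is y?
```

After line 1: d = {'a': 25, 'b': 6, 'c': 8}
After line 2 (pop 'b' returns 6): d = {'a': 25, 'c': 8}, removed = 6
After line 3 (pop 'z' missing, returns default 105): d = {'a': 25, 'c': 8}, y = 105

105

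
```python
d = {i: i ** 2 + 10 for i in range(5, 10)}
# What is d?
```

{5: 35, 6: 46, 7: 59, 8: 74, 9: 91}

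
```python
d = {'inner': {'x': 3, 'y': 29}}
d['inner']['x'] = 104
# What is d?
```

After line 1: d = {'inner': {'x': 3, 'y': 29}}
After line 2 (inner x overwritten): d = {'inner': {'x': 104, 'y': 29}}

{'inner': {'x': 104, 'y': 29}}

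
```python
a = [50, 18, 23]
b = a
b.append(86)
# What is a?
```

After line 1: a = [50, 18, 23]
After line 2 (b = a is an alias, same object): a = [50, 18, 23], b = [50, 18, 23]
After line 3 (b.append mutates the shared list): a = [50, 18, 23, 86], b = [50, 18, 23, 86]

[50, 18, 23, 86]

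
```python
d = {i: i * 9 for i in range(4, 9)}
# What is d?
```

{4: 36, 5: 45, 6: 54, 7: 63, 8: 72}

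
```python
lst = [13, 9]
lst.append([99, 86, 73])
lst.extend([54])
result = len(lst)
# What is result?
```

After line 1: lst = [13, 9]
After line 2 (append adds [99, 86, 73] as single element): lst = [13, 9, [99, 86, 73]]
After line 3 (extend unpacks [54], adds 54): lst = [13, 9, [99, 86, 73], 54]
After line 4: result = len(lst) = 4

4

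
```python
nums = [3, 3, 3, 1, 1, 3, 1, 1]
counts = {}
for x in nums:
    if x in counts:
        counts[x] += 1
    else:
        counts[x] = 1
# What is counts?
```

Initial: counts = {}, nums = [3, 3, 3, 1, 1, 3, 1, 1]
See 3: counts = {3: 1}
See 3: counts = {3: 2}
See 3: counts = {3: 3}
See 1: counts = {3: 3, 1: 1}
See 1: counts = {3: 3, 1: 2}
See 3: counts = {3: 4, 1: 2}
See 1: counts = {3: 4, 1: 3}
See 1: counts = {3: 4, 1: 4}

{3: 4, 1: 4}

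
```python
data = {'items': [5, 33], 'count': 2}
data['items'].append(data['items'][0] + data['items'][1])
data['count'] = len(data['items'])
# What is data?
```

After line 1: data = {'items': [5, 33], 'count': 2}
After line 2 (append 5 + 33 = 38): data = {'items': [5, 33, 38], 'count': 2}
After line 3 (count = len(items) = 3): data = {'items': [5, 33, 38], 'count': 3}

{'items': [5, 33, 38], 'count': 3}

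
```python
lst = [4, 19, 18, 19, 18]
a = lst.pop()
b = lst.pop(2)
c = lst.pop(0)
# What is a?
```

After line 1: lst = [4, 19, 18, 19, 18]
After line 2 (pop() -> a = 18): lst = [4, 19, 18, 19]
After line 3 (pop(2) -> b = 18): lst = [4, 19, 19]
After line 4 (pop(0) -> c = 4): lst = [19, 19]

18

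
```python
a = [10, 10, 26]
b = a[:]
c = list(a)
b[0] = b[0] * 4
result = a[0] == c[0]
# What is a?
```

After line 1: a = [10, 10, 26]
After line 2 (b = a[:], copy): a = [10, 10, 26], b = [10, 10, 26]
After line 3 (c = list(a) is a copy, new object): c = [10, 10, 26]
After line 4 (b[0] = 10 * 4 = 40; only b mutates (copy)): a = [10, 10, 26], b = [40, 10, 26], c = [10, 10, 26]
After line 5 (a[0] = 10, c[0] = 10; result = True)

[10, 10, 26]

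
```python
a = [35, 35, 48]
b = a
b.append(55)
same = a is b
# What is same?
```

After line 1: a = [35, 35, 48]
After line 2 (b = a is an alias, same object): a = [35, 35, 48], b = [35, 35, 48]
After line 3 (b.append mutates the shared list): a = [35, 35, 48, 55], b = [35, 35, 48, 55]
After line 4 (same = a is b; same object -> True): same = True

True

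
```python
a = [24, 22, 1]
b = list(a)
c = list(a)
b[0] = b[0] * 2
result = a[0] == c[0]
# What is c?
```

After line 1: a = [24, 22, 1]
After line 2 (b = list(a), copy): a = [24, 22, 1], b = [24, 22, 1]
After line 3 (c = list(a) is a copy, new object): c = [24, 22, 1]
After line 4 (b[0] = 24 * 2 = 48; only b mutates (copy)): a = [24, 22, 1], b = [48, 22, 1], c = [24, 22, 1]
After line 5 (a[0] = 24, c[0] = 24; result = True)

[24, 22, 1]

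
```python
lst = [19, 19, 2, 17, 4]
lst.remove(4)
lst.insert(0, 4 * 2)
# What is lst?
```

After line 1: lst = [19, 19, 2, 17, 4]
After line 2 (remove first 4): lst = [19, 19, 2, 17]
After line 3 (insert 8 at index 0): lst = [8, 19, 19, 2, 17]

[8, 19, 19, 2, 17]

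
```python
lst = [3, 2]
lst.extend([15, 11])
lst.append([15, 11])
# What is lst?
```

After line 1: lst = [3, 2]
After line 2 (extend unpacks [15, 11]): lst = [3, 2, 15, 11]
After line 3 (append adds [15, 11] as single element): lst = [3, 2, 15, 11, [15, 11]]

[3, 2, 15, 11, [15, 11]]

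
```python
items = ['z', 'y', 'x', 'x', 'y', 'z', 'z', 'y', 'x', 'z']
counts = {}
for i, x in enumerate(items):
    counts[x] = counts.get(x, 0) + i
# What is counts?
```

Initial: counts = {}, items = ['z', 'y', 'x', 'x', 'y', 'z', 'z', 'y', 'x', 'z']
i=0, x='z': counts = {'z': 0}
i=1, x='y': counts = {'z': 0, 'y': 1}
i=2, x='x': counts = {'z': 0, 'y': 1, 'x': 2}
i=3, x='x': counts = {'z': 0, 'y': 1, 'x': 5}
i=4, x='y': counts = {'z': 0, 'y': 5, 'x': 5}
i=5, x='z': counts = {'z': 5, 'y': 5, 'x': 5}
i=6, x='z': counts = {'z': 11, 'y': 5, 'x': 5}
i=7, x='y': counts = {'z': 11, 'y': 12, 'x': 5}
i=8, x='x': counts = {'z': 11, 'y': 12, 'x': 13}
i=9, x='z': counts = {'z': 20, 'y': 12, 'x': 13}

{'z': 20, 'y': 12, 'x': 13}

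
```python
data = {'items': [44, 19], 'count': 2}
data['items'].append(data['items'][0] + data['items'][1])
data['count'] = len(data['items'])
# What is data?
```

After line 1: data = {'items': [44, 19], 'count': 2}
After line 2 (append 44 + 19 = 63): data = {'items': [44, 19, 63], 'count': 2}
After line 3 (count = len(items) = 3): data = {'items': [44, 19, 63], 'count': 3}

{'items': [44, 19, 63], 'count': 3}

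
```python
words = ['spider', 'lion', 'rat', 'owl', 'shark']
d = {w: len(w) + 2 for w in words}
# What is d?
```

{'spider': 8, 'lion': 6, 'rat': 5, 'owl': 5, 'shark': 7}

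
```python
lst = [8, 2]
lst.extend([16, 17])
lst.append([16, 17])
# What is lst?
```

After line 1: lst = [8, 2]
After line 2 (extend unpacks [16, 17]): lst = [8, 2, 16, 17]
After line 3 (append adds [16, 17] as single element): lst = [8, 2, 16, 17, [16, 17]]

[8, 2, 16, 17, [16, 17]]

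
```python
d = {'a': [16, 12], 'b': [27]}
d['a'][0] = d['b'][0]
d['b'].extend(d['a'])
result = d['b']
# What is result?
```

After line 1: d = {'a': [16, 12], 'b': [27]}
After line 2 (a[0] = b[0] = 27): d = {'a': [27, 12], 'b': [27]}
After line 3 (b.extend(a) appends [27, 12]): d = {'a': [27, 12], 'b': [27, 27, 12]}
After line 4: result = d['b'] = [27, 27, 12]

[27, 27, 12]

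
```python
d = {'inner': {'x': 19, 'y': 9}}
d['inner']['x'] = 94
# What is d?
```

After line 1: d = {'inner': {'x': 19, 'y': 9}}
After line 2 (inner x overwritten): d = {'inner': {'x': 94, 'y': 9}}

{'inner': {'x': 94, 'y': 9}}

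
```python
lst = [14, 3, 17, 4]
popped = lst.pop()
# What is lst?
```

[14, 3, 17]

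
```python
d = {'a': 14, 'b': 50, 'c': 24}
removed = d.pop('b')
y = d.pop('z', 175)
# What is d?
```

After line 1: d = {'a': 14, 'b': 50, 'c': 24}
After line 2 (pop 'b' returns 50): d = {'a': 14, 'c': 24}, removed = 50
After line 3 (pop 'z' missing, returns default 175): d = {'a': 14, 'c': 24}, y = 175

{'a': 14, 'c': 24}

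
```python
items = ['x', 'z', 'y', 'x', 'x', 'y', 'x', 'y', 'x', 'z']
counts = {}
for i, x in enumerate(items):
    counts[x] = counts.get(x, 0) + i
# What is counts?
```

Initial: counts = {}, items = ['x', 'z', 'y', 'x', 'x', 'y', 'x', 'y', 'x', 'z']
i=0, x='x': counts = {'x': 0}
i=1, x='z': counts = {'x': 0, 'z': 1}
i=2, x='y': counts = {'x': 0, 'z': 1, 'y': 2}
i=3, x='x': counts = {'x': 3, 'z': 1, 'y': 2}
i=4, x='x': counts = {'x': 7, 'z': 1, 'y': 2}
i=5, x='y': counts = {'x': 7, 'z': 1, 'y': 7}
i=6, x='x': counts = {'x': 13, 'z': 1, 'y': 7}
i=7, x='y': counts = {'x': 13, 'z': 1, 'y': 14}
i=8, x='x': counts = {'x': 21, 'z': 1, 'y': 14}
i=9, x='z': counts = {'x': 21, 'z': 10, 'y': 14}

{'x': 21, 'z': 10, 'y': 14}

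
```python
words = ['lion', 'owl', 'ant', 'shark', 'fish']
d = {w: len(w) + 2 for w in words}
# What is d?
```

{'lion': 6, 'owl': 5, 'ant': 5, 'shark': 7, 'fish': 6}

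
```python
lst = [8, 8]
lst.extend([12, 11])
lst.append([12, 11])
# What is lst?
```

After line 1: lst = [8, 8]
After line 2 (extend unpacks [12, 11]): lst = [8, 8, 12, 11]
After line 3 (append adds [12, 11] as single element): lst = [8, 8, 12, 11, [12, 11]]

[8, 8, 12, 11, [12, 11]]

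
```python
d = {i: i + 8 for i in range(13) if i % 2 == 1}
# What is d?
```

{1: 9, 3: 11, 5: 13, 7: 15, 9: 17, 11: 19}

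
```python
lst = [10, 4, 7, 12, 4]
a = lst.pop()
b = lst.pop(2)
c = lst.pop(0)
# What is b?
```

After line 1: lst = [10, 4, 7, 12, 4]
After line 2 (pop() -> a = 4): lst = [10, 4, 7, 12]
After line 3 (pop(2) -> b = 7): lst = [10, 4, 12]
After line 4 (pop(0) -> c = 10): lst = [4, 12]

7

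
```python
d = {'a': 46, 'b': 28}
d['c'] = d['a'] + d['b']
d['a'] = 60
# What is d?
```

After line 1: d = {'a': 46, 'b': 28}
After line 2 (d['c'] = 46 + 28): d = {'a': 46, 'b': 28, 'c': 74}
After line 3: d = {'a': 60, 'b': 28, 'c': 74}

{'a': 60, 'b': 28, 'c': 74}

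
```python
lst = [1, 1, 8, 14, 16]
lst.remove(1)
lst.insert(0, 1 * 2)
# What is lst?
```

After line 1: lst = [1, 1, 8, 14, 16]
After line 2 (remove first 1): lst = [1, 8, 14, 16]
After line 3 (insert 2 at index 0): lst = [2, 1, 8, 14, 16]

[2, 1, 8, 14, 16]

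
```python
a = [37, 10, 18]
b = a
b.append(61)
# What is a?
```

After line 1: a = [37, 10, 18]
After line 2 (b = a is an alias, same object): a = [37, 10, 18], b = [37, 10, 18]
After line 3 (b.append mutates the shared list): a = [37, 10, 18, 61], b = [37, 10, 18, 61]

[37, 10, 18, 61]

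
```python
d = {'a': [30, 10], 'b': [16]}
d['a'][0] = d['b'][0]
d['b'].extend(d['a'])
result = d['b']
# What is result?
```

After line 1: d = {'a': [30, 10], 'b': [16]}
After line 2 (a[0] = b[0] = 16): d = {'a': [16, 10], 'b': [16]}
After line 3 (b.extend(a) appends [16, 10]): d = {'a': [16, 10], 'b': [16, 16, 10]}
After line 4: result = d['b'] = [16, 16, 10]

[16, 16, 10]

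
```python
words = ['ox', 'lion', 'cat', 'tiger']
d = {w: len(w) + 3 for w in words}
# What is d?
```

{'ox': 5, 'lion': 7, 'cat': 6, 'tiger': 8}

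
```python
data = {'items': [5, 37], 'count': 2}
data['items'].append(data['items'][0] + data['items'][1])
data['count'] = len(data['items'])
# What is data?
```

After line 1: data = {'items': [5, 37], 'count': 2}
After line 2 (append 5 + 37 = 42): data = {'items': [5, 37, 42], 'count': 2}
After line 3 (count = len(items) = 3): data = {'items': [5, 37, 42], 'count': 3}

{'items': [5, 37, 42], 'count': 3}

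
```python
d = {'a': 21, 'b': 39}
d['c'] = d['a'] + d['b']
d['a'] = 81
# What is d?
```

After line 1: d = {'a': 21, 'b': 39}
After line 2 (d['c'] = 21 + 39): d = {'a': 21, 'b': 39, 'c': 60}
After line 3: d = {'a': 81, 'b': 39, 'c': 60}

{'a': 81, 'b': 39, 'c': 60}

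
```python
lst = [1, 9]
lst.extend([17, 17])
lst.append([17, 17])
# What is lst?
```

After line 1: lst = [1, 9]
After line 2 (extend unpacks [17, 17]): lst = [1, 9, 17, 17]
After line 3 (append adds [17, 17] as single element): lst = [1, 9, 17, 17, [17, 17]]

[1, 9, 17, 17, [17, 17]]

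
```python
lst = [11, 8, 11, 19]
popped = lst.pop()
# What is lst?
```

[11, 8, 11]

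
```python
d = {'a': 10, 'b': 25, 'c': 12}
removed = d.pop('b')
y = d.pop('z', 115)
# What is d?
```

After line 1: d = {'a': 10, 'b': 25, 'c': 12}
After line 2 (pop 'b' returns 25): d = {'a': 10, 'c': 12}, removed = 25
After line 3 (pop 'z' missing, returns default 115): d = {'a': 10, 'c': 12}, y = 115

{'a': 10, 'c': 12}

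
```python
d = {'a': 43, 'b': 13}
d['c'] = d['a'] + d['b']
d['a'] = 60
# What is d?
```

After line 1: d = {'a': 43, 'b': 13}
After line 2 (d['c'] = 43 + 13): d = {'a': 43, 'b': 13, 'c': 56}
After line 3: d = {'a': 60, 'b': 13, 'c': 56}

{'a': 60, 'b': 13, 'c': 56}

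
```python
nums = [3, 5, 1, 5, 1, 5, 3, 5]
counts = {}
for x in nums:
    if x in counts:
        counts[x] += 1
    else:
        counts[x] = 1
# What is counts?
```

Initial: counts = {}, nums = [3, 5, 1, 5, 1, 5, 3, 5]
See 3: counts = {3: 1}
See 5: counts = {3: 1, 5: 1}
See 1: counts = {3: 1, 5: 1, 1: 1}
See 5: counts = {3: 1, 5: 2, 1: 1}
See 1: counts = {3: 1, 5: 2, 1: 2}
See 5: counts = {3: 1, 5: 3, 1: 2}
See 3: counts = {3: 2, 5: 3, 1: 2}
See 5: counts = {3: 2, 5: 4, 1: 2}

{3: 2, 5: 4, 1: 2}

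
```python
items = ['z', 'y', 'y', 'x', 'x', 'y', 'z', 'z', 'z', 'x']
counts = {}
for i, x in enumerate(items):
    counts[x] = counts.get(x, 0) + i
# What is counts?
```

Initial: counts = {}, items = ['z', 'y', 'y', 'x', 'x', 'y', 'z', 'z', 'z', 'x']
i=0, x='z': counts = {'z': 0}
i=1, x='y': counts = {'z': 0, 'y': 1}
i=2, x='y': counts = {'z': 0, 'y': 3}
i=3, x='x': counts = {'z': 0, 'y': 3, 'x': 3}
i=4, x='x': counts = {'z': 0, 'y': 3, 'x': 7}
i=5, x='y': counts = {'z': 0, 'y': 8, 'x': 7}
i=6, x='z': counts = {'z': 6, 'y': 8, 'x': 7}
i=7, x='z': counts = {'z': 13, 'y': 8, 'x': 7}
i=8, x='z': counts = {'z': 21, 'y': 8, 'x': 7}
i=9, x='x': counts = {'z': 21, 'y': 8, 'x': 16}

{'z': 21, 'y': 8, 'x': 16}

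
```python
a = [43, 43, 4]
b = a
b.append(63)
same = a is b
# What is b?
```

After line 1: a = [43, 43, 4]
After line 2 (b = a is an alias, same object): a = [43, 43, 4], b = [43, 43, 4]
After line 3 (b.append mutates the shared list): a = [43, 43, 4, 63], b = [43, 43, 4, 63]
After line 4 (same = a is b; same object -> True): same = True

[43, 43, 4, 63]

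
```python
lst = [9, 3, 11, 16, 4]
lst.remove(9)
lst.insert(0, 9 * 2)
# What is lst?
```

After line 1: lst = [9, 3, 11, 16, 4]
After line 2 (remove first 9): lst = [3, 11, 16, 4]
After line 3 (insert 18 at index 0): lst = [18, 3, 11, 16, 4]

[18, 3, 11, 16, 4]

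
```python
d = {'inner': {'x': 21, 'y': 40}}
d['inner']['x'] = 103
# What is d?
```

After line 1: d = {'inner': {'x': 21, 'y': 40}}
After line 2 (inner x overwritten): d = {'inner': {'x': 103, 'y': 40}}

{'inner': {'x': 103, 'y': 40}}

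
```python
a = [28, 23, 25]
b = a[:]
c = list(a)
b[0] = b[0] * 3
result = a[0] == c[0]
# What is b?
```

After line 1: a = [28, 23, 25]
After line 2 (b = a[:], copy): a = [28, 23, 25], b = [28, 23, 25]
After line 3 (c = list(a) is a copy, new object): c = [28, 23, 25]
After line 4 (b[0] = 28 * 3 = 84; only b mutates (copy)): a = [28, 23, 25], b = [84, 23, 25], c = [28, 23, 25]
After line 5 (a[0] = 28, c[0] = 28; result = True)

[84, 23, 25]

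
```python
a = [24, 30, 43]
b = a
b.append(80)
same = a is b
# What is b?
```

After line 1: a = [24, 30, 43]
After line 2 (b = a is an alias, same object): a = [24, 30, 43], b = [24, 30, 43]
After line 3 (b.append mutates the shared list): a = [24, 30, 43, 80], b = [24, 30, 43, 80]
After line 4 (same = a is b; same object -> True): same = True

[24, 30, 43, 80]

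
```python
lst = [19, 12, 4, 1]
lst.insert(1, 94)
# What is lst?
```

[19, 94, 12, 4, 1]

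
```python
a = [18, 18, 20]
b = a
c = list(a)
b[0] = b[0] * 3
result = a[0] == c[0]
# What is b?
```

After line 1: a = [18, 18, 20]
After line 2 (b = a, alias): a = [18, 18, 20], b = [18, 18, 20]
After line 3 (c = list(a) is a copy, new object): c = [18, 18, 20]
After line 4 (b[0] = 18 * 3 = 54; mutates shared a/b): a = b = [54, 18, 20], c = [18, 18, 20]
After line 5 (a[0] = 54, c[0] = 18; result = False)

[54, 18, 20]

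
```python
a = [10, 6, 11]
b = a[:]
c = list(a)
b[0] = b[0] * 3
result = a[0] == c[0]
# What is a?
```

After line 1: a = [10, 6, 11]
After line 2 (b = a[:], copy): a = [10, 6, 11], b = [10, 6, 11]
After line 3 (c = list(a) is a copy, new object): c = [10, 6, 11]
After line 4 (b[0] = 10 * 3 = 30; only b mutates (copy)): a = [10, 6, 11], b = [30, 6, 11], c = [10, 6, 11]
After line 5 (a[0] = 10, c[0] = 10; result = True)

[10, 6, 11]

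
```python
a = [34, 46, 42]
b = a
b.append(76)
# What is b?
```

After line 1: a = [34, 46, 42]
After line 2 (b = a is an alias, same object): a = [34, 46, 42], b = [34, 46, 42]
After line 3 (b.append mutates the shared list): a = [34, 46, 42, 76], b = [34, 46, 42, 76]

[34, 46, 42, 76]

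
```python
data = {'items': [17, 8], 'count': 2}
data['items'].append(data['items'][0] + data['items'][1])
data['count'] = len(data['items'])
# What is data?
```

After line 1: data = {'items': [17, 8], 'count': 2}
After line 2 (append 17 + 8 = 25): data = {'items': [17, 8, 25], 'count': 2}
After line 3 (count = len(items) = 3): data = {'items': [17, 8, 25], 'count': 3}

{'items': [17, 8, 25], 'count': 3}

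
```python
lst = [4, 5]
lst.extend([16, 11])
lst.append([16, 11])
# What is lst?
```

After line 1: lst = [4, 5]
After line 2 (extend unpacks [16, 11]): lst = [4, 5, 16, 11]
After line 3 (append adds [16, 11] as single element): lst = [4, 5, 16, 11, [16, 11]]

[4, 5, 16, 11, [16, 11]]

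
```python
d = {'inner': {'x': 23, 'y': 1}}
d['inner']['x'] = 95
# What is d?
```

After line 1: d = {'inner': {'x': 23, 'y': 1}}
After line 2 (inner x overwritten): d = {'inner': {'x': 95, 'y': 1}}

{'inner': {'x': 95, 'y': 1}}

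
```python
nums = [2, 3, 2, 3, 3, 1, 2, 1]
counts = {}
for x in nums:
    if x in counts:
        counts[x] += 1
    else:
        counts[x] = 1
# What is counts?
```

Initial: counts = {}, nums = [2, 3, 2, 3, 3, 1, 2, 1]
See 2: counts = {2: 1}
See 3: counts = {2: 1, 3: 1}
See 2: counts = {2: 2, 3: 1}
See 3: counts = {2: 2, 3: 2}
See 3: counts = {2: 2, 3: 3}
See 1: counts = {2: 2, 3: 3, 1: 1}
See 2: counts = {2: 3, 3: 3, 1: 1}
See 1: counts = {2: 3, 3: 3, 1: 2}

{2: 3, 3: 3, 1: 2}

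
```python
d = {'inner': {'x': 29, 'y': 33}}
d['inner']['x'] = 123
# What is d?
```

After line 1: d = {'inner': {'x': 29, 'y': 33}}
After line 2 (inner x overwritten): d = {'inner': {'x': 123, 'y': 33}}

{'inner': {'x': 123, 'y': 33}}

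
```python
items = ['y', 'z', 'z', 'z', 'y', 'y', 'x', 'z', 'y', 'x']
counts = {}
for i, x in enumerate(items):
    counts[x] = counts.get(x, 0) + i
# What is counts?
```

Initial: counts = {}, items = ['y', 'z', 'z', 'z', 'y', 'y', 'x', 'z', 'y', 'x']
i=0, x='y': counts = {'y': 0}
i=1, x='z': counts = {'y': 0, 'z': 1}
i=2, x='z': counts = {'y': 0, 'z': 3}
i=3, x='z': counts = {'y': 0, 'z': 6}
i=4, x='y': counts = {'y': 4, 'z': 6}
i=5, x='y': counts = {'y': 9, 'z': 6}
i=6, x='x': counts = {'y': 9, 'z': 6, 'x': 6}
i=7, x='z': counts = {'y': 9, 'z': 13, 'x': 6}
i=8, x='y': counts = {'y': 17, 'z': 13, 'x': 6}
i=9, x='x': counts = {'y': 17, 'z': 13, 'x': 15}

{'y': 17, 'z': 13, 'x': 15}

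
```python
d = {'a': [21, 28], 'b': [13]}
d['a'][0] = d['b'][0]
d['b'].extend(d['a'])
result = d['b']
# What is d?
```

After line 1: d = {'a': [21, 28], 'b': [13]}
After line 2 (a[0] = b[0] = 13): d = {'a': [13, 28], 'b': [13]}
After line 3 (b.extend(a) appends [13, 28]): d = {'a': [13, 28], 'b': [13, 13, 28]}
After line 4: result = d['b'] = [13, 13, 28]

{'a': [13, 28], 'b': [13, 13, 28]}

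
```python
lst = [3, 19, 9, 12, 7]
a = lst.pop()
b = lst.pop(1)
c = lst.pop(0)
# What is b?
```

After line 1: lst = [3, 19, 9, 12, 7]
After line 2 (pop() -> a = 7): lst = [3, 19, 9, 12]
After line 3 (pop(1) -> b = 19): lst = [3, 9, 12]
After line 4 (pop(0) -> c = 3): lst = [9, 12]

19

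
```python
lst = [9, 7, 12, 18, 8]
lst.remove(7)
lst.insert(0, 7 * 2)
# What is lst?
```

After line 1: lst = [9, 7, 12, 18, 8]
After line 2 (remove first 7): lst = [9, 12, 18, 8]
After line 3 (insert 14 at index 0): lst = [14, 9, 12, 18, 8]

[14, 9, 12, 18, 8]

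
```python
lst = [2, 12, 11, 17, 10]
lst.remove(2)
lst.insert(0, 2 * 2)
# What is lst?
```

After line 1: lst = [2, 12, 11, 17, 10]
After line 2 (remove first 2): lst = [12, 11, 17, 10]
After line 3 (insert 4 at index 0): lst = [4, 12, 11, 17, 10]

[4, 12, 11, 17, 10]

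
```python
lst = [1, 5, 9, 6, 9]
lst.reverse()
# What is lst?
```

[9, 6, 9, 5, 1]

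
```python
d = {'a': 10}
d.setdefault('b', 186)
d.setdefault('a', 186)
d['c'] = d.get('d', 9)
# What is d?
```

After line 1: d = {'a': 10}
After line 2 (setdefault adds 'b'=186): d = {'a': 10, 'b': 186}
After line 3 (setdefault 'a' no-op, already exists): d = {'a': 10, 'b': 186}
After line 4 (get('d', 9) returns default since 'd' not in d): d = {'a': 10, 'b': 186, 'c': 9}

{'a': 10, 'b': 186, 'c': 9}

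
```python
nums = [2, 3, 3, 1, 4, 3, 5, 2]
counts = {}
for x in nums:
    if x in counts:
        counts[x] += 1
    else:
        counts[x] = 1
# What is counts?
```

Initial: counts = {}, nums = [2, 3, 3, 1, 4, 3, 5, 2]
See 2: counts = {2: 1}
See 3: counts = {2: 1, 3: 1}
See 3: counts = {2: 1, 3: 2}
See 1: counts = {2: 1, 3: 2, 1: 1}
See 4: counts = {2: 1, 3: 2, 1: 1, 4: 1}
See 3: counts = {2: 1, 3: 3, 1: 1, 4: 1}
See 5: counts = {2: 1, 3: 3, 1: 1, 4: 1, 5: 1}
See 2: counts = {2: 2, 3: 3, 1: 1, 4: 1, 5: 1}

{2: 2, 3: 3, 1: 1, 4: 1, 5: 1}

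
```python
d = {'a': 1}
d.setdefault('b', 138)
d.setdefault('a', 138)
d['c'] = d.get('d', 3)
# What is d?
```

After line 1: d = {'a': 1}
After line 2 (setdefault adds 'b'=138): d = {'a': 1, 'b': 138}
After line 3 (setdefault 'a' no-op, already exists): d = {'a': 1, 'b': 138}
After line 4 (get('d', 3) returns default since 'd' not in d): d = {'a': 1, 'b': 138, 'c': 3}

{'a': 1, 'b': 138, 'c': 3}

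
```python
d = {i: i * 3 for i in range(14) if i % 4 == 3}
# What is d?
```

{3: 9, 7: 21, 11: 33}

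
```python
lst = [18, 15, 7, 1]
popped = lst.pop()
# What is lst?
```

[18, 15, 7]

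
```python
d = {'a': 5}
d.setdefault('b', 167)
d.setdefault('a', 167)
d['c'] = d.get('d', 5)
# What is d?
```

After line 1: d = {'a': 5}
After line 2 (setdefault adds 'b'=167): d = {'a': 5, 'b': 167}
After line 3 (setdefault 'a' no-op, already exists): d = {'a': 5, 'b': 167}
After line 4 (get('d', 5) returns default since 'd' not in d): d = {'a': 5, 'b': 167, 'c': 5}

{'a': 5, 'b': 167, 'c': 5}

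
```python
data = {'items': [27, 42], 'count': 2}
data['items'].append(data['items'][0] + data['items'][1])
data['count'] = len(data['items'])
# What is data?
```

After line 1: data = {'items': [27, 42], 'count': 2}
After line 2 (append 27 + 42 = 69): data = {'items': [27, 42, 69], 'count': 2}
After line 3 (count = len(items) = 3): data = {'items': [27, 42, 69], 'count': 3}

{'items': [27, 42, 69], 'count': 3}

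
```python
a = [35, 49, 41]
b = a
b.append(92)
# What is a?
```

After line 1: a = [35, 49, 41]
After line 2 (b = a is an alias, same object): a = [35, 49, 41], b = [35, 49, 41]
After line 3 (b.append mutates the shared list): a = [35, 49, 41, 92], b = [35, 49, 41, 92]

[35, 49, 41, 92]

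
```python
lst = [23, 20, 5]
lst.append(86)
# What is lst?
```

[23, 20, 5, 86]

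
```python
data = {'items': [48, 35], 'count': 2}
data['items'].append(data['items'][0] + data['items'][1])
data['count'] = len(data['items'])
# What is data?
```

After line 1: data = {'items': [48, 35], 'count': 2}
After line 2 (append 48 + 35 = 83): data = {'items': [48, 35, 83], 'count': 2}
After line 3 (count = len(items) = 3): data = {'items': [48, 35, 83], 'count': 3}

{'items': [48, 35, 83], 'count': 3}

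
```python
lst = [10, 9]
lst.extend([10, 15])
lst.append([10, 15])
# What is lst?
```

After line 1: lst = [10, 9]
After line 2 (extend unpacks [10, 15]): lst = [10, 9, 10, 15]
After line 3 (append adds [10, 15] as single element): lst = [10, 9, 10, 15, [10, 15]]

[10, 9, 10, 15, [10, 15]]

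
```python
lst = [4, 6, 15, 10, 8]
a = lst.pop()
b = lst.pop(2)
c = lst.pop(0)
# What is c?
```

After line 1: lst = [4, 6, 15, 10, 8]
After line 2 (pop() -> a = 8): lst = [4, 6, 15, 10]
After line 3 (pop(2) -> b = 15): lst = [4, 6, 10]
After line 4 (pop(0) -> c = 4): lst = [6, 10]

4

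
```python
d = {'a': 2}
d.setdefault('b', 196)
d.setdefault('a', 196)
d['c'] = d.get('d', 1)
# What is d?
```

After line 1: d = {'a': 2}
After line 2 (setdefault adds 'b'=196): d = {'a': 2, 'b': 196}
After line 3 (setdefault 'a' no-op, already exists): d = {'a': 2, 'b': 196}
After line 4 (get('d', 1) returns default since 'd' not in d): d = {'a': 2, 'b': 196, 'c': 1}

{'a': 2, 'b': 196, 'c': 1}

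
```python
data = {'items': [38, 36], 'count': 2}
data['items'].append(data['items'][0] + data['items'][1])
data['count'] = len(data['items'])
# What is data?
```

After line 1: data = {'items': [38, 36], 'count': 2}
After line 2 (append 38 + 36 = 74): data = {'items': [38, 36, 74], 'count': 2}
After line 3 (count = len(items) = 3): data = {'items': [38, 36, 74], 'count': 3}

{'items': [38, 36, 74], 'count': 3}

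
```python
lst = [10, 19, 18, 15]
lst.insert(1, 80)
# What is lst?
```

[10, 80, 19, 18, 15]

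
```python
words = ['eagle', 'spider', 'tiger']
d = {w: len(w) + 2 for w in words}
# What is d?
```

{'eagle': 7, 'spider': 8, 'tiger': 7}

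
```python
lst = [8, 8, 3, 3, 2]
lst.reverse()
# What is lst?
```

[2, 3, 3, 8, 8]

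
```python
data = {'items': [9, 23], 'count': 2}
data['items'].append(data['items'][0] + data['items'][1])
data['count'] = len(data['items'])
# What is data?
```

After line 1: data = {'items': [9, 23], 'count': 2}
After line 2 (append 9 + 23 = 32): data = {'items': [9, 23, 32], 'count': 2}
After line 3 (count = len(items) = 3): data = {'items': [9, 23, 32], 'count': 3}

{'items': [9, 23, 32], 'count': 3}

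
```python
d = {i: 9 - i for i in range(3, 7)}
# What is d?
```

{3: 6, 4: 5, 5: 4, 6: 3}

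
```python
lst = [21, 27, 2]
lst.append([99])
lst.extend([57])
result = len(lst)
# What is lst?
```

After line 1: lst = [21, 27, 2]
After line 2 (append adds [99] as single element): lst = [21, 27, 2, [99]]
After line 3 (extend unpacks [57], adds 57): lst = [21, 27, 2, [99], 57]
After line 4: result = len(lst) = 5

[21, 27, 2, [99], 57]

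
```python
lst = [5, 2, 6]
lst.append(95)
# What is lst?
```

[5, 2, 6, 95]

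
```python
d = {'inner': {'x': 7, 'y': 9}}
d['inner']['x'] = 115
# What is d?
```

After line 1: d = {'inner': {'x': 7, 'y': 9}}
After line 2 (inner x overwritten): d = {'inner': {'x': 115, 'y': 9}}

{'inner': {'x': 115, 'y': 9}}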